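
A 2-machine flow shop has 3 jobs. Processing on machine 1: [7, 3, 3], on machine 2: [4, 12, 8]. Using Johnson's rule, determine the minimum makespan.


Apply Johnson's rule:
  Group 1 (a <= b): [(2, 3, 12), (3, 3, 8)]
  Group 2 (a > b): [(1, 7, 4)]
Optimal job order: [2, 3, 1]
Schedule:
  Job 2: M1 done at 3, M2 done at 15
  Job 3: M1 done at 6, M2 done at 23
  Job 1: M1 done at 13, M2 done at 27
Makespan = 27

27


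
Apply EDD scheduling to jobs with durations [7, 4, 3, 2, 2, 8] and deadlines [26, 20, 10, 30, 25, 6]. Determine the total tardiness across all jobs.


Sort by due date (EDD order): [(8, 6), (3, 10), (4, 20), (2, 25), (7, 26), (2, 30)]
Compute completion times and tardiness:
  Job 1: p=8, d=6, C=8, tardiness=max(0,8-6)=2
  Job 2: p=3, d=10, C=11, tardiness=max(0,11-10)=1
  Job 3: p=4, d=20, C=15, tardiness=max(0,15-20)=0
  Job 4: p=2, d=25, C=17, tardiness=max(0,17-25)=0
  Job 5: p=7, d=26, C=24, tardiness=max(0,24-26)=0
  Job 6: p=2, d=30, C=26, tardiness=max(0,26-30)=0
Total tardiness = 3

3


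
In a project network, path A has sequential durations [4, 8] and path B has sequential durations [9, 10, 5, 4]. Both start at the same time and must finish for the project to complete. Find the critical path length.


Path A total = 4 + 8 = 12
Path B total = 9 + 10 + 5 + 4 = 28
Critical path = longest path = max(12, 28) = 28

28


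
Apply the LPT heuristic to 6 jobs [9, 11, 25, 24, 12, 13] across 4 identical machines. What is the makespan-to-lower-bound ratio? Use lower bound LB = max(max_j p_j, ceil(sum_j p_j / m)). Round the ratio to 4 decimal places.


LPT order: [25, 24, 13, 12, 11, 9]
Machine loads after assignment: [25, 24, 22, 23]
LPT makespan = 25
Lower bound = max(max_job, ceil(total/4)) = max(25, 24) = 25
Ratio = 25 / 25 = 1.0

1.0


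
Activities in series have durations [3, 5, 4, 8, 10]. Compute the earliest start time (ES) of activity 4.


Activity 4 starts after activities 1 through 3 complete.
Predecessor durations: [3, 5, 4]
ES = 3 + 5 + 4 = 12

12


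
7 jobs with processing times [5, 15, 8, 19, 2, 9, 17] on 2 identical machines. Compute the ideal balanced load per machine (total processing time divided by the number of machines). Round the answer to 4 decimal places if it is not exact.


Total processing time = 5 + 15 + 8 + 19 + 2 + 9 + 17 = 75
Number of machines = 2
Ideal balanced load = 75 / 2 = 37.5

37.5


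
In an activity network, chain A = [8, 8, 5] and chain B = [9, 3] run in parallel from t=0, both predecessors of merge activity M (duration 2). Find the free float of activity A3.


ES(A3) = sum of predecessors on chain A = 16
EF(A3) = ES + duration = 16 + 5 = 21
Successor of A3 is M. ES(M) = max(sum(A), sum(B)) = max(21, 12) = 21
Free float = ES(successor) - EF(current) = 21 - 21 = 0

0


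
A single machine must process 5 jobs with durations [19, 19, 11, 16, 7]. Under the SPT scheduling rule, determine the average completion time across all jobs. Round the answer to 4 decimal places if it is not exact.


Sort jobs by processing time (SPT order): [7, 11, 16, 19, 19]
Compute completion times sequentially:
  Job 1: processing = 7, completes at 7
  Job 2: processing = 11, completes at 18
  Job 3: processing = 16, completes at 34
  Job 4: processing = 19, completes at 53
  Job 5: processing = 19, completes at 72
Sum of completion times = 184
Average completion time = 184/5 = 36.8

36.8


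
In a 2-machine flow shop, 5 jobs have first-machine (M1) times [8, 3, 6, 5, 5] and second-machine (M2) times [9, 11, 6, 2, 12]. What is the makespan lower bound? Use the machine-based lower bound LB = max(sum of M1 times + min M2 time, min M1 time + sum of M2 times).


LB1 = sum(M1 times) + min(M2 times) = 27 + 2 = 29
LB2 = min(M1 times) + sum(M2 times) = 3 + 40 = 43
Lower bound = max(LB1, LB2) = max(29, 43) = 43

43


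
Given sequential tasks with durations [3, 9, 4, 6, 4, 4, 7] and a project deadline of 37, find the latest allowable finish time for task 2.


LF(activity 2) = deadline - sum of successor durations
Successors: activities 3 through 7 with durations [4, 6, 4, 4, 7]
Sum of successor durations = 25
LF = 37 - 25 = 12

12


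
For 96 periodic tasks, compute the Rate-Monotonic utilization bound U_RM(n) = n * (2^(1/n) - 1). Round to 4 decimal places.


Compute 2^(1/96) = 1.0072464122
Subtract 1: 1.0072464122 - 1 = 0.0072464122
Multiply by n: 96 * 0.0072464122 = 0.6956555712
Round to 4 dp: 0.6957

0.6957


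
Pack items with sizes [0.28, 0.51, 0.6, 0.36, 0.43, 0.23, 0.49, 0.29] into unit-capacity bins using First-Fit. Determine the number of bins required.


Place items sequentially using First-Fit:
  Item 0.28 -> new Bin 1
  Item 0.51 -> Bin 1 (now 0.79)
  Item 0.6 -> new Bin 2
  Item 0.36 -> Bin 2 (now 0.96)
  Item 0.43 -> new Bin 3
  Item 0.23 -> Bin 3 (now 0.66)
  Item 0.49 -> new Bin 4
  Item 0.29 -> Bin 3 (now 0.95)
Total bins used = 4

4


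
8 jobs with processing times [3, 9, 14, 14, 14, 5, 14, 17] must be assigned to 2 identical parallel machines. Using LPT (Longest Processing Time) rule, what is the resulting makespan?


Sort jobs in decreasing order (LPT): [17, 14, 14, 14, 14, 9, 5, 3]
Assign each job to the least loaded machine:
  Machine 1: jobs [17, 14, 9, 5], load = 45
  Machine 2: jobs [14, 14, 14, 3], load = 45
Makespan = max load = 45

45


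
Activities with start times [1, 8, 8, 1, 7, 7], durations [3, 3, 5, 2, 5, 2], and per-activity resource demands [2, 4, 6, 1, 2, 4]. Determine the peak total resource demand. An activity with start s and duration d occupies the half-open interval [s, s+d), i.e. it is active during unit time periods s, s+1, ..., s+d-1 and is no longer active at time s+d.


Each activity i is active on [start_i, start_i + duration_i).
Compute total resource usage per time slot:
  t=0: active resources = [], total = 0
  t=1: active resources = [2, 1], total = 3
  t=2: active resources = [2, 1], total = 3
  t=3: active resources = [2], total = 2
  t=4: active resources = [], total = 0
  t=5: active resources = [], total = 0
  t=6: active resources = [], total = 0
  t=7: active resources = [2, 4], total = 6
  t=8: active resources = [4, 6, 2, 4], total = 16
  t=9: active resources = [4, 6, 2], total = 12
  t=10: active resources = [4, 6, 2], total = 12
  t=11: active resources = [6, 2], total = 8
  t=12: active resources = [6], total = 6
Peak resource demand = 16

16


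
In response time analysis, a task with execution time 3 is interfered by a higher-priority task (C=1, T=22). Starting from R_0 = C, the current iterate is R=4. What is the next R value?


R_next = C + ceil(R_prev / T_hp) * C_hp
ceil(4 / 22) = ceil(0.1818) = 1
Interference = 1 * 1 = 1
R_next = 3 + 1 = 4
R_next = R_prev, so the iteration has converged (response time = 4).

4


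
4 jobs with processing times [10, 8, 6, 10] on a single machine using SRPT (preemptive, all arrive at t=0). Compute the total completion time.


Since all jobs arrive at t=0, SRPT equals SPT ordering.
SPT order: [6, 8, 10, 10]
Completion times:
  Job 1: p=6, C=6
  Job 2: p=8, C=14
  Job 3: p=10, C=24
  Job 4: p=10, C=34
Total completion time = 6 + 14 + 24 + 34 = 78

78


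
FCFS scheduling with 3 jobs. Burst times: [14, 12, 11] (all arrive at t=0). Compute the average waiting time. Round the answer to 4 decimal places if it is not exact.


FCFS order (as given): [14, 12, 11]
Waiting times:
  Job 1: wait = 0
  Job 2: wait = 14
  Job 3: wait = 26
Sum of waiting times = 40
Average waiting time = 40/3 = 13.3333

13.3333


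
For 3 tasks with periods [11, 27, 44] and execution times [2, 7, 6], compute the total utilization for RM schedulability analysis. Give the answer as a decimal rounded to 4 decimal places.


Compute individual utilizations (exact fractions):
  Task 1: C/T = 2/11 (approx. 0.1818)
  Task 2: C/T = 7/27 (approx. 0.2593)
  Task 3: C/T = 6/44 = 3/22 (approx. 0.1364)
Total utilization U = 2/11 + 7/27 + 3/22 = 343/594
Rounded to 4 decimal places: U = 0.5774
RM (Liu & Layland) bound for 3 tasks = 0.779763; compare with U = 343/594 (approx. 0.577441)
U <= bound, so schedulable by RM sufficient condition.

0.5774


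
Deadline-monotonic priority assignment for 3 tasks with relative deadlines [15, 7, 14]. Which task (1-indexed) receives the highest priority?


Sort tasks by relative deadline (ascending):
  Task 2: deadline = 7
  Task 3: deadline = 14
  Task 1: deadline = 15
Priority order (highest first): [2, 3, 1]
Highest priority task = 2

2


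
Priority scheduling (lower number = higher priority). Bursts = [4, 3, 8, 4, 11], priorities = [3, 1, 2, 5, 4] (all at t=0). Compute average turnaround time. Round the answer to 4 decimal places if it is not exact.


Sort by priority (ascending = highest first):
Order: [(1, 3), (2, 8), (3, 4), (4, 11), (5, 4)]
Completion times:
  Priority 1, burst=3, C=3
  Priority 2, burst=8, C=11
  Priority 3, burst=4, C=15
  Priority 4, burst=11, C=26
  Priority 5, burst=4, C=30
Average turnaround = 85/5 = 17.0

17.0


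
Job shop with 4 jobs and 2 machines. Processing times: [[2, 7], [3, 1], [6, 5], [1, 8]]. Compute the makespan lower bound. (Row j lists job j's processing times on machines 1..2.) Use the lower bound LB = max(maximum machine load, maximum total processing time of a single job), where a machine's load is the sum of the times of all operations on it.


Machine loads:
  Machine 1: 2 + 3 + 6 + 1 = 12
  Machine 2: 7 + 1 + 5 + 8 = 21
Max machine load = 21
Job totals:
  Job 1: 9
  Job 2: 4
  Job 3: 11
  Job 4: 9
Max job total = 11
Lower bound = max(21, 11) = 21

21


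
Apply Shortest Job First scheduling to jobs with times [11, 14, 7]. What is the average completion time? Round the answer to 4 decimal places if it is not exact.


SJF order (ascending): [7, 11, 14]
Completion times:
  Job 1: burst=7, C=7
  Job 2: burst=11, C=18
  Job 3: burst=14, C=32
Average completion = 57/3 = 19.0

19.0


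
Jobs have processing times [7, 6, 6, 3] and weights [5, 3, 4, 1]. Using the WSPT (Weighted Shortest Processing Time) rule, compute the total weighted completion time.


Compute p/w ratios and sort ascending (WSPT): [(7, 5), (6, 4), (6, 3), (3, 1)]
Compute weighted completion times:
  Job (p=7,w=5): C=7, w*C=5*7=35
  Job (p=6,w=4): C=13, w*C=4*13=52
  Job (p=6,w=3): C=19, w*C=3*19=57
  Job (p=3,w=1): C=22, w*C=1*22=22
Total weighted completion time = 166

166


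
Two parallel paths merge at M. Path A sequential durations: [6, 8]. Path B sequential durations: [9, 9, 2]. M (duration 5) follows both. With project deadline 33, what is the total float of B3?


Forward pass: ES(B3) = sum of predecessors on chain B = 18
EF = ES + duration = 18 + 2 = 20
Backward pass: LF(M) = deadline = 33; LS(M) = 33 - 5 = 28
LF(B3) = LS(M) - sum(successors on chain B) = 28 - 0 = 28
LS = LF - duration = 28 - 2 = 26
Total float = LS - ES = 26 - 18 = 8

8


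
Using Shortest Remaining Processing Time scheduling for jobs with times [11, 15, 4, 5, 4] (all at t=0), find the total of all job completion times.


Since all jobs arrive at t=0, SRPT equals SPT ordering.
SPT order: [4, 4, 5, 11, 15]
Completion times:
  Job 1: p=4, C=4
  Job 2: p=4, C=8
  Job 3: p=5, C=13
  Job 4: p=11, C=24
  Job 5: p=15, C=39
Total completion time = 4 + 8 + 13 + 24 + 39 = 88

88


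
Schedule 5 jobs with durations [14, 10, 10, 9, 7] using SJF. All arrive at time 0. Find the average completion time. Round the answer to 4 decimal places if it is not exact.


SJF order (ascending): [7, 9, 10, 10, 14]
Completion times:
  Job 1: burst=7, C=7
  Job 2: burst=9, C=16
  Job 3: burst=10, C=26
  Job 4: burst=10, C=36
  Job 5: burst=14, C=50
Average completion = 135/5 = 27.0

27.0


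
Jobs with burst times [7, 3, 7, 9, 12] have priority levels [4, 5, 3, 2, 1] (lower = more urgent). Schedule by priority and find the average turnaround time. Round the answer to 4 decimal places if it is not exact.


Sort by priority (ascending = highest first):
Order: [(1, 12), (2, 9), (3, 7), (4, 7), (5, 3)]
Completion times:
  Priority 1, burst=12, C=12
  Priority 2, burst=9, C=21
  Priority 3, burst=7, C=28
  Priority 4, burst=7, C=35
  Priority 5, burst=3, C=38
Average turnaround = 134/5 = 26.8

26.8


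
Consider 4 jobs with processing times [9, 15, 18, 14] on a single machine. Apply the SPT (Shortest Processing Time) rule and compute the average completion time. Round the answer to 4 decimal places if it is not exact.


Sort jobs by processing time (SPT order): [9, 14, 15, 18]
Compute completion times sequentially:
  Job 1: processing = 9, completes at 9
  Job 2: processing = 14, completes at 23
  Job 3: processing = 15, completes at 38
  Job 4: processing = 18, completes at 56
Sum of completion times = 126
Average completion time = 126/4 = 31.5

31.5


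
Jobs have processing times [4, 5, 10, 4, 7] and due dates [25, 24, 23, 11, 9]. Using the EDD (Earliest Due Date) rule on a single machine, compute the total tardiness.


Sort by due date (EDD order): [(7, 9), (4, 11), (10, 23), (5, 24), (4, 25)]
Compute completion times and tardiness:
  Job 1: p=7, d=9, C=7, tardiness=max(0,7-9)=0
  Job 2: p=4, d=11, C=11, tardiness=max(0,11-11)=0
  Job 3: p=10, d=23, C=21, tardiness=max(0,21-23)=0
  Job 4: p=5, d=24, C=26, tardiness=max(0,26-24)=2
  Job 5: p=4, d=25, C=30, tardiness=max(0,30-25)=5
Total tardiness = 7

7


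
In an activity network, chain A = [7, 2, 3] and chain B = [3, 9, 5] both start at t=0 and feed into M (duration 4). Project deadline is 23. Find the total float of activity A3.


Forward pass: ES(A3) = sum of predecessors on chain A = 9
EF = ES + duration = 9 + 3 = 12
Backward pass: LF(M) = deadline = 23; LS(M) = 23 - 4 = 19
LF(A3) = LS(M) - sum(successors on chain A) = 19 - 0 = 19
LS = LF - duration = 19 - 3 = 16
Total float = LS - ES = 16 - 9 = 7

7


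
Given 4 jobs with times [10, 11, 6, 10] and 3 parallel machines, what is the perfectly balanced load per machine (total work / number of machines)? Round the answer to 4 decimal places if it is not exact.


Total processing time = 10 + 11 + 6 + 10 = 37
Number of machines = 3
Ideal balanced load = 37 / 3 = 12.3333

12.3333


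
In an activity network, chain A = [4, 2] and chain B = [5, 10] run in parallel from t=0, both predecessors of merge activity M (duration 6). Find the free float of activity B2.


ES(B2) = sum of predecessors on chain B = 5
EF(B2) = ES + duration = 5 + 10 = 15
Successor of B2 is M. ES(M) = max(sum(A), sum(B)) = max(6, 15) = 15
Free float = ES(successor) - EF(current) = 15 - 15 = 0

0


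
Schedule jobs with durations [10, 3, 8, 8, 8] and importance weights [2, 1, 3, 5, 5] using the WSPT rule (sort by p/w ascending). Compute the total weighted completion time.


Compute p/w ratios and sort ascending (WSPT): [(8, 5), (8, 5), (8, 3), (3, 1), (10, 2)]
Compute weighted completion times:
  Job (p=8,w=5): C=8, w*C=5*8=40
  Job (p=8,w=5): C=16, w*C=5*16=80
  Job (p=8,w=3): C=24, w*C=3*24=72
  Job (p=3,w=1): C=27, w*C=1*27=27
  Job (p=10,w=2): C=37, w*C=2*37=74
Total weighted completion time = 293

293


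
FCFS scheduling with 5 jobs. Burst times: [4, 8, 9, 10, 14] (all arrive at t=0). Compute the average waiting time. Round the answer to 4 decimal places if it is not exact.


FCFS order (as given): [4, 8, 9, 10, 14]
Waiting times:
  Job 1: wait = 0
  Job 2: wait = 4
  Job 3: wait = 12
  Job 4: wait = 21
  Job 5: wait = 31
Sum of waiting times = 68
Average waiting time = 68/5 = 13.6

13.6


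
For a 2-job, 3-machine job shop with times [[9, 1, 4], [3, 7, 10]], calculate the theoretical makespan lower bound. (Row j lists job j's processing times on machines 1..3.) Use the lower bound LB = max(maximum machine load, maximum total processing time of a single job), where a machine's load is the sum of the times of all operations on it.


Machine loads:
  Machine 1: 9 + 3 = 12
  Machine 2: 1 + 7 = 8
  Machine 3: 4 + 10 = 14
Max machine load = 14
Job totals:
  Job 1: 14
  Job 2: 20
Max job total = 20
Lower bound = max(14, 20) = 20

20


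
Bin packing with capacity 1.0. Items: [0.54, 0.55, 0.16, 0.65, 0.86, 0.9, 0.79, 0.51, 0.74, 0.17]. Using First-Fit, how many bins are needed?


Place items sequentially using First-Fit:
  Item 0.54 -> new Bin 1
  Item 0.55 -> new Bin 2
  Item 0.16 -> Bin 1 (now 0.7)
  Item 0.65 -> new Bin 3
  Item 0.86 -> new Bin 4
  Item 0.9 -> new Bin 5
  Item 0.79 -> new Bin 6
  Item 0.51 -> new Bin 7
  Item 0.74 -> new Bin 8
  Item 0.17 -> Bin 1 (now 0.87)
Total bins used = 8

8


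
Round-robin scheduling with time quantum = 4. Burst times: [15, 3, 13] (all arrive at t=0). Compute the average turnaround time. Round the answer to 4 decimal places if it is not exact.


Time quantum = 4
Execution trace:
  J1 runs 4 units, time = 4
  J2 runs 3 units, time = 7
  J3 runs 4 units, time = 11
  J1 runs 4 units, time = 15
  J3 runs 4 units, time = 19
  J1 runs 4 units, time = 23
  J3 runs 4 units, time = 27
  J1 runs 3 units, time = 30
  J3 runs 1 units, time = 31
Finish times: [30, 7, 31]
Average turnaround = 68/3 = 22.6667

22.6667


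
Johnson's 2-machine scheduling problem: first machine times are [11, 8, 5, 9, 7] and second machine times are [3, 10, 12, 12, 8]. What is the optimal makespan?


Apply Johnson's rule:
  Group 1 (a <= b): [(3, 5, 12), (5, 7, 8), (2, 8, 10), (4, 9, 12)]
  Group 2 (a > b): [(1, 11, 3)]
Optimal job order: [3, 5, 2, 4, 1]
Schedule:
  Job 3: M1 done at 5, M2 done at 17
  Job 5: M1 done at 12, M2 done at 25
  Job 2: M1 done at 20, M2 done at 35
  Job 4: M1 done at 29, M2 done at 47
  Job 1: M1 done at 40, M2 done at 50
Makespan = 50

50


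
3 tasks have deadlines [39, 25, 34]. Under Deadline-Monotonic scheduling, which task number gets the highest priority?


Sort tasks by relative deadline (ascending):
  Task 2: deadline = 25
  Task 3: deadline = 34
  Task 1: deadline = 39
Priority order (highest first): [2, 3, 1]
Highest priority task = 2

2


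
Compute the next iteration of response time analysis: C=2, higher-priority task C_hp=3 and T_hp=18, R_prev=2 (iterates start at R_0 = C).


R_next = C + ceil(R_prev / T_hp) * C_hp
ceil(2 / 18) = ceil(0.1111) = 1
Interference = 1 * 3 = 3
R_next = 2 + 3 = 5

5


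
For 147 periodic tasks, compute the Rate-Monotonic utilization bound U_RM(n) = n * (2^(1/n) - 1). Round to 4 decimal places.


Compute 2^(1/147) = 1.0047264214
Subtract 1: 1.0047264214 - 1 = 0.0047264214
Multiply by n: 147 * 0.0047264214 = 0.6947839458
Round to 4 dp: 0.6948

0.6948


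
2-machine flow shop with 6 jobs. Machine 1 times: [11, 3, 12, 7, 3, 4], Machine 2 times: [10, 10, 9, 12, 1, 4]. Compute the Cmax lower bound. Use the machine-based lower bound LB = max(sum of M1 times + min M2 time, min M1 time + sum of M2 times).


LB1 = sum(M1 times) + min(M2 times) = 40 + 1 = 41
LB2 = min(M1 times) + sum(M2 times) = 3 + 46 = 49
Lower bound = max(LB1, LB2) = max(41, 49) = 49

49


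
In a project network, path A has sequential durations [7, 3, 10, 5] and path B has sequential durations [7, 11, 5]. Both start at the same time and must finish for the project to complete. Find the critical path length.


Path A total = 7 + 3 + 10 + 5 = 25
Path B total = 7 + 11 + 5 = 23
Critical path = longest path = max(25, 23) = 25

25


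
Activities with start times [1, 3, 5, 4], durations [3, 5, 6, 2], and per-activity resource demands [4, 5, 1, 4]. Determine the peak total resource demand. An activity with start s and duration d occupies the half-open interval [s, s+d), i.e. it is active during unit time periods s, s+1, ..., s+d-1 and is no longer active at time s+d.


Each activity i is active on [start_i, start_i + duration_i).
Compute total resource usage per time slot:
  t=0: active resources = [], total = 0
  t=1: active resources = [4], total = 4
  t=2: active resources = [4], total = 4
  t=3: active resources = [4, 5], total = 9
  t=4: active resources = [5, 4], total = 9
  t=5: active resources = [5, 1, 4], total = 10
  t=6: active resources = [5, 1], total = 6
  t=7: active resources = [5, 1], total = 6
  t=8: active resources = [1], total = 1
  t=9: active resources = [1], total = 1
  t=10: active resources = [1], total = 1
Peak resource demand = 10

10


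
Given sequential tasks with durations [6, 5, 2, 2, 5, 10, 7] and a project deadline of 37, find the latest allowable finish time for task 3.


LF(activity 3) = deadline - sum of successor durations
Successors: activities 4 through 7 with durations [2, 5, 10, 7]
Sum of successor durations = 24
LF = 37 - 24 = 13

13


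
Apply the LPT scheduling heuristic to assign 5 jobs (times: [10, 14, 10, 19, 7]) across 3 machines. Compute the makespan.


Sort jobs in decreasing order (LPT): [19, 14, 10, 10, 7]
Assign each job to the least loaded machine:
  Machine 1: jobs [19], load = 19
  Machine 2: jobs [14, 7], load = 21
  Machine 3: jobs [10, 10], load = 20
Makespan = max load = 21

21


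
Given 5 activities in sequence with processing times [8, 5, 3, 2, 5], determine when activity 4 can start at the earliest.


Activity 4 starts after activities 1 through 3 complete.
Predecessor durations: [8, 5, 3]
ES = 8 + 5 + 3 = 16

16


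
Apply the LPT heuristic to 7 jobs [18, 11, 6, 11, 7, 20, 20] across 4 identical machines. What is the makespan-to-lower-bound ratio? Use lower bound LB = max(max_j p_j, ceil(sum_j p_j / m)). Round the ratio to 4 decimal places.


LPT order: [20, 20, 18, 11, 11, 7, 6]
Machine loads after assignment: [26, 20, 25, 22]
LPT makespan = 26
Lower bound = max(max_job, ceil(total/4)) = max(20, 24) = 24
Ratio = 26 / 24 = 1.0833

1.0833


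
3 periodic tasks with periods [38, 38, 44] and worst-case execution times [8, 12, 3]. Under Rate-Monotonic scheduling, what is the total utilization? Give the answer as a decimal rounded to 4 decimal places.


Compute individual utilizations (exact fractions):
  Task 1: C/T = 8/38 = 4/19 (approx. 0.2105)
  Task 2: C/T = 12/38 = 6/19 (approx. 0.3158)
  Task 3: C/T = 3/44 (approx. 0.0682)
Total utilization U = 4/19 + 6/19 + 3/44 = 497/836
Rounded to 4 decimal places: U = 0.5945
RM (Liu & Layland) bound for 3 tasks = 0.779763; compare with U = 497/836 (approx. 0.594498)
U <= bound, so schedulable by RM sufficient condition.

0.5945


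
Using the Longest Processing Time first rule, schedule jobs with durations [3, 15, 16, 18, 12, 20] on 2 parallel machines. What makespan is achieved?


Sort jobs in decreasing order (LPT): [20, 18, 16, 15, 12, 3]
Assign each job to the least loaded machine:
  Machine 1: jobs [20, 15, 3], load = 38
  Machine 2: jobs [18, 16, 12], load = 46
Makespan = max load = 46

46


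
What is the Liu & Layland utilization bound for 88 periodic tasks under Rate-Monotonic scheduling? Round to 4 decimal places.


Compute 2^(1/88) = 1.0079077751
Subtract 1: 1.0079077751 - 1 = 0.0079077751
Multiply by n: 88 * 0.0079077751 = 0.6958842088
Round to 4 dp: 0.6959

0.6959


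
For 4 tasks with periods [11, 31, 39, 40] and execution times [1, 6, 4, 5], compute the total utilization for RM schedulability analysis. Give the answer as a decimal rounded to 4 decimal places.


Compute individual utilizations (exact fractions):
  Task 1: C/T = 1/11 (approx. 0.0909)
  Task 2: C/T = 6/31 (approx. 0.1935)
  Task 3: C/T = 4/39 (approx. 0.1026)
  Task 4: C/T = 5/40 = 1/8 (approx. 0.125)
Total utilization U = 1/11 + 6/31 + 4/39 + 1/8 = 54475/106392
Rounded to 4 decimal places: U = 0.5120
RM (Liu & Layland) bound for 4 tasks = 0.756828; compare with U = 54475/106392 (approx. 0.512022)
U <= bound, so schedulable by RM sufficient condition.

0.5120


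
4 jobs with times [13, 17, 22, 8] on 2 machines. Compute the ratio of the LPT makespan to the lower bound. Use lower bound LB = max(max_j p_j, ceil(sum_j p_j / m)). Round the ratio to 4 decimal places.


LPT order: [22, 17, 13, 8]
Machine loads after assignment: [30, 30]
LPT makespan = 30
Lower bound = max(max_job, ceil(total/2)) = max(22, 30) = 30
Ratio = 30 / 30 = 1.0

1.0


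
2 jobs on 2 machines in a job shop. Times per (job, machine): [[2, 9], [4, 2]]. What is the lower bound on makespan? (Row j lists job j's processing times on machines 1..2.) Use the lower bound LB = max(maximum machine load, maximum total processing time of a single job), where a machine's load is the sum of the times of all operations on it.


Machine loads:
  Machine 1: 2 + 4 = 6
  Machine 2: 9 + 2 = 11
Max machine load = 11
Job totals:
  Job 1: 11
  Job 2: 6
Max job total = 11
Lower bound = max(11, 11) = 11

11


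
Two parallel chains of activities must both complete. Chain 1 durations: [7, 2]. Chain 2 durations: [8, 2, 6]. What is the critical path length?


Path A total = 7 + 2 = 9
Path B total = 8 + 2 + 6 = 16
Critical path = longest path = max(9, 16) = 16

16


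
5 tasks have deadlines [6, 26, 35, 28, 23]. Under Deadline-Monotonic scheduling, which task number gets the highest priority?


Sort tasks by relative deadline (ascending):
  Task 1: deadline = 6
  Task 5: deadline = 23
  Task 2: deadline = 26
  Task 4: deadline = 28
  Task 3: deadline = 35
Priority order (highest first): [1, 5, 2, 4, 3]
Highest priority task = 1

1


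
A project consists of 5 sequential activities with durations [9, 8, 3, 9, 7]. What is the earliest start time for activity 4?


Activity 4 starts after activities 1 through 3 complete.
Predecessor durations: [9, 8, 3]
ES = 9 + 8 + 3 = 20

20


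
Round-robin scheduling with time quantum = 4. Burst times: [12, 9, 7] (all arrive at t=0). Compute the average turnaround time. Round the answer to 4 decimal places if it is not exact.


Time quantum = 4
Execution trace:
  J1 runs 4 units, time = 4
  J2 runs 4 units, time = 8
  J3 runs 4 units, time = 12
  J1 runs 4 units, time = 16
  J2 runs 4 units, time = 20
  J3 runs 3 units, time = 23
  J1 runs 4 units, time = 27
  J2 runs 1 units, time = 28
Finish times: [27, 28, 23]
Average turnaround = 78/3 = 26.0

26.0


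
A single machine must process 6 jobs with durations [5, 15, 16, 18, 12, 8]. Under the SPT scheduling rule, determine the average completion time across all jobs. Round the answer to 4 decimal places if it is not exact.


Sort jobs by processing time (SPT order): [5, 8, 12, 15, 16, 18]
Compute completion times sequentially:
  Job 1: processing = 5, completes at 5
  Job 2: processing = 8, completes at 13
  Job 3: processing = 12, completes at 25
  Job 4: processing = 15, completes at 40
  Job 5: processing = 16, completes at 56
  Job 6: processing = 18, completes at 74
Sum of completion times = 213
Average completion time = 213/6 = 35.5

35.5


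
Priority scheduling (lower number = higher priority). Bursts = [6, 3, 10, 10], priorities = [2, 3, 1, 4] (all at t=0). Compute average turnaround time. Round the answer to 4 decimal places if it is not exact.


Sort by priority (ascending = highest first):
Order: [(1, 10), (2, 6), (3, 3), (4, 10)]
Completion times:
  Priority 1, burst=10, C=10
  Priority 2, burst=6, C=16
  Priority 3, burst=3, C=19
  Priority 4, burst=10, C=29
Average turnaround = 74/4 = 18.5

18.5


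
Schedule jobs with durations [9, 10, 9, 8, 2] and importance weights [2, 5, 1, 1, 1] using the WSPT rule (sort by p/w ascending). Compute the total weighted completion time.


Compute p/w ratios and sort ascending (WSPT): [(10, 5), (2, 1), (9, 2), (8, 1), (9, 1)]
Compute weighted completion times:
  Job (p=10,w=5): C=10, w*C=5*10=50
  Job (p=2,w=1): C=12, w*C=1*12=12
  Job (p=9,w=2): C=21, w*C=2*21=42
  Job (p=8,w=1): C=29, w*C=1*29=29
  Job (p=9,w=1): C=38, w*C=1*38=38
Total weighted completion time = 171

171


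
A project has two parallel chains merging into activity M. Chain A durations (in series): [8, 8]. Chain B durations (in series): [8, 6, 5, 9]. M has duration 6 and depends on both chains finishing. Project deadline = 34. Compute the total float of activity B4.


Forward pass: ES(B4) = sum of predecessors on chain B = 19
EF = ES + duration = 19 + 9 = 28
Backward pass: LF(M) = deadline = 34; LS(M) = 34 - 6 = 28
LF(B4) = LS(M) - sum(successors on chain B) = 28 - 0 = 28
LS = LF - duration = 28 - 9 = 19
Total float = LS - ES = 19 - 19 = 0

0


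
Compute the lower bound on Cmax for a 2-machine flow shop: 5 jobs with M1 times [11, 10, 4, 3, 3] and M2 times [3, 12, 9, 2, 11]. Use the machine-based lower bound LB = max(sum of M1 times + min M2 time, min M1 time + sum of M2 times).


LB1 = sum(M1 times) + min(M2 times) = 31 + 2 = 33
LB2 = min(M1 times) + sum(M2 times) = 3 + 37 = 40
Lower bound = max(LB1, LB2) = max(33, 40) = 40

40


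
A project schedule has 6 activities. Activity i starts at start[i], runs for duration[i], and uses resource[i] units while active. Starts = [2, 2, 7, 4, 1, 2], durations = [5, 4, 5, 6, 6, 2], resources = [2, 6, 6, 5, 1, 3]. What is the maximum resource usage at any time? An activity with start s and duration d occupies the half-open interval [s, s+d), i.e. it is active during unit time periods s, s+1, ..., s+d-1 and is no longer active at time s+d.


Each activity i is active on [start_i, start_i + duration_i).
Compute total resource usage per time slot:
  t=0: active resources = [], total = 0
  t=1: active resources = [1], total = 1
  t=2: active resources = [2, 6, 1, 3], total = 12
  t=3: active resources = [2, 6, 1, 3], total = 12
  t=4: active resources = [2, 6, 5, 1], total = 14
  t=5: active resources = [2, 6, 5, 1], total = 14
  t=6: active resources = [2, 5, 1], total = 8
  t=7: active resources = [6, 5], total = 11
  t=8: active resources = [6, 5], total = 11
  t=9: active resources = [6, 5], total = 11
  t=10: active resources = [6], total = 6
  t=11: active resources = [6], total = 6
Peak resource demand = 14

14


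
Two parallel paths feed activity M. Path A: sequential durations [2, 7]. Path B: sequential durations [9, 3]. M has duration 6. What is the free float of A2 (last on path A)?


ES(A2) = sum of predecessors on chain A = 2
EF(A2) = ES + duration = 2 + 7 = 9
Successor of A2 is M. ES(M) = max(sum(A), sum(B)) = max(9, 12) = 12
Free float = ES(successor) - EF(current) = 12 - 9 = 3

3


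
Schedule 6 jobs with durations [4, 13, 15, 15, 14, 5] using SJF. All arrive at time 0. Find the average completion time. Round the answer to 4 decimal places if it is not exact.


SJF order (ascending): [4, 5, 13, 14, 15, 15]
Completion times:
  Job 1: burst=4, C=4
  Job 2: burst=5, C=9
  Job 3: burst=13, C=22
  Job 4: burst=14, C=36
  Job 5: burst=15, C=51
  Job 6: burst=15, C=66
Average completion = 188/6 = 31.3333

31.3333


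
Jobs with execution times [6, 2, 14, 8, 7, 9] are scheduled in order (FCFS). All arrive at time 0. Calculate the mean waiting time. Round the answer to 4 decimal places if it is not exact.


FCFS order (as given): [6, 2, 14, 8, 7, 9]
Waiting times:
  Job 1: wait = 0
  Job 2: wait = 6
  Job 3: wait = 8
  Job 4: wait = 22
  Job 5: wait = 30
  Job 6: wait = 37
Sum of waiting times = 103
Average waiting time = 103/6 = 17.1667

17.1667


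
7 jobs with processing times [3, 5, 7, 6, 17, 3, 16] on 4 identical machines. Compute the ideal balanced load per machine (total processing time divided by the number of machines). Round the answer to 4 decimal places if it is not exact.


Total processing time = 3 + 5 + 7 + 6 + 17 + 3 + 16 = 57
Number of machines = 4
Ideal balanced load = 57 / 4 = 14.25

14.25


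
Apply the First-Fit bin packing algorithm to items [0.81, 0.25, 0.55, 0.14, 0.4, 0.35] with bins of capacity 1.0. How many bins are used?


Place items sequentially using First-Fit:
  Item 0.81 -> new Bin 1
  Item 0.25 -> new Bin 2
  Item 0.55 -> Bin 2 (now 0.8)
  Item 0.14 -> Bin 1 (now 0.95)
  Item 0.4 -> new Bin 3
  Item 0.35 -> Bin 3 (now 0.75)
Total bins used = 3

3


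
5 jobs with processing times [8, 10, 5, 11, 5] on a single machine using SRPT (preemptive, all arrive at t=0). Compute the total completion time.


Since all jobs arrive at t=0, SRPT equals SPT ordering.
SPT order: [5, 5, 8, 10, 11]
Completion times:
  Job 1: p=5, C=5
  Job 2: p=5, C=10
  Job 3: p=8, C=18
  Job 4: p=10, C=28
  Job 5: p=11, C=39
Total completion time = 5 + 10 + 18 + 28 + 39 = 100

100


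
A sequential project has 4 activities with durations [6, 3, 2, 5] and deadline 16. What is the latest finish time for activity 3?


LF(activity 3) = deadline - sum of successor durations
Successors: activities 4 through 4 with durations [5]
Sum of successor durations = 5
LF = 16 - 5 = 11

11


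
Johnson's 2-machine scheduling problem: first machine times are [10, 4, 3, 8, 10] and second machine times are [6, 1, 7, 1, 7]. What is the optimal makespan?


Apply Johnson's rule:
  Group 1 (a <= b): [(3, 3, 7)]
  Group 2 (a > b): [(5, 10, 7), (1, 10, 6), (2, 4, 1), (4, 8, 1)]
Optimal job order: [3, 5, 1, 2, 4]
Schedule:
  Job 3: M1 done at 3, M2 done at 10
  Job 5: M1 done at 13, M2 done at 20
  Job 1: M1 done at 23, M2 done at 29
  Job 2: M1 done at 27, M2 done at 30
  Job 4: M1 done at 35, M2 done at 36
Makespan = 36

36


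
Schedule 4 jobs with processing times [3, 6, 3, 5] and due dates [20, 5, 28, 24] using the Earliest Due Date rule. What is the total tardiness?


Sort by due date (EDD order): [(6, 5), (3, 20), (5, 24), (3, 28)]
Compute completion times and tardiness:
  Job 1: p=6, d=5, C=6, tardiness=max(0,6-5)=1
  Job 2: p=3, d=20, C=9, tardiness=max(0,9-20)=0
  Job 3: p=5, d=24, C=14, tardiness=max(0,14-24)=0
  Job 4: p=3, d=28, C=17, tardiness=max(0,17-28)=0
Total tardiness = 1

1


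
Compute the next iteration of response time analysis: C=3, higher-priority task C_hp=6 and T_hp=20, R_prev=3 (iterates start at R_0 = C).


R_next = C + ceil(R_prev / T_hp) * C_hp
ceil(3 / 20) = ceil(0.15) = 1
Interference = 1 * 6 = 6
R_next = 3 + 6 = 9

9


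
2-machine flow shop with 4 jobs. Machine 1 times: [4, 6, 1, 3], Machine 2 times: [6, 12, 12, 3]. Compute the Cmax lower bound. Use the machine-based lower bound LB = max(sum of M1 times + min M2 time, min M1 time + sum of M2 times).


LB1 = sum(M1 times) + min(M2 times) = 14 + 3 = 17
LB2 = min(M1 times) + sum(M2 times) = 1 + 33 = 34
Lower bound = max(LB1, LB2) = max(17, 34) = 34

34


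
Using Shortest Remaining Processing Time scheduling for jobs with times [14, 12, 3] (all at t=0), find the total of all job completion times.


Since all jobs arrive at t=0, SRPT equals SPT ordering.
SPT order: [3, 12, 14]
Completion times:
  Job 1: p=3, C=3
  Job 2: p=12, C=15
  Job 3: p=14, C=29
Total completion time = 3 + 15 + 29 = 47

47


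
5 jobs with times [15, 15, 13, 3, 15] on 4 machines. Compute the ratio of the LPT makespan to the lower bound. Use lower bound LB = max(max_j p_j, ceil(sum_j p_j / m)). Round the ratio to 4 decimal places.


LPT order: [15, 15, 15, 13, 3]
Machine loads after assignment: [15, 15, 15, 16]
LPT makespan = 16
Lower bound = max(max_job, ceil(total/4)) = max(15, 16) = 16
Ratio = 16 / 16 = 1.0

1.0


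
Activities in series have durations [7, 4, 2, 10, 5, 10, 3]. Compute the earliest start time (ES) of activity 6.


Activity 6 starts after activities 1 through 5 complete.
Predecessor durations: [7, 4, 2, 10, 5]
ES = 7 + 4 + 2 + 10 + 5 = 28

28


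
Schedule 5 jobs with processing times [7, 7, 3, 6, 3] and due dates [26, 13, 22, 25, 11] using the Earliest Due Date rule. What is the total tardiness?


Sort by due date (EDD order): [(3, 11), (7, 13), (3, 22), (6, 25), (7, 26)]
Compute completion times and tardiness:
  Job 1: p=3, d=11, C=3, tardiness=max(0,3-11)=0
  Job 2: p=7, d=13, C=10, tardiness=max(0,10-13)=0
  Job 3: p=3, d=22, C=13, tardiness=max(0,13-22)=0
  Job 4: p=6, d=25, C=19, tardiness=max(0,19-25)=0
  Job 5: p=7, d=26, C=26, tardiness=max(0,26-26)=0
Total tardiness = 0

0


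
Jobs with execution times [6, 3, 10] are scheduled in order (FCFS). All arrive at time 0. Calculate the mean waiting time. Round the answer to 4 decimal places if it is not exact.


FCFS order (as given): [6, 3, 10]
Waiting times:
  Job 1: wait = 0
  Job 2: wait = 6
  Job 3: wait = 9
Sum of waiting times = 15
Average waiting time = 15/3 = 5.0

5.0


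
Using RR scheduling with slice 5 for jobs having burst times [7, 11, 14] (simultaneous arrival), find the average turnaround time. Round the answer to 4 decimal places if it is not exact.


Time quantum = 5
Execution trace:
  J1 runs 5 units, time = 5
  J2 runs 5 units, time = 10
  J3 runs 5 units, time = 15
  J1 runs 2 units, time = 17
  J2 runs 5 units, time = 22
  J3 runs 5 units, time = 27
  J2 runs 1 units, time = 28
  J3 runs 4 units, time = 32
Finish times: [17, 28, 32]
Average turnaround = 77/3 = 25.6667

25.6667


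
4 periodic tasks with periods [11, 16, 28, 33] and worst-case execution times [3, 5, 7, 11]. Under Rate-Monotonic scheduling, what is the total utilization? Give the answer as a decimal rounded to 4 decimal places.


Compute individual utilizations (exact fractions):
  Task 1: C/T = 3/11 (approx. 0.2727)
  Task 2: C/T = 5/16 (approx. 0.3125)
  Task 3: C/T = 7/28 = 1/4 (approx. 0.25)
  Task 4: C/T = 11/33 = 1/3 (approx. 0.3333)
Total utilization U = 3/11 + 5/16 + 1/4 + 1/3 = 617/528
Rounded to 4 decimal places: U = 1.1686
RM (Liu & Layland) bound for 4 tasks = 0.756828; compare with U = 617/528 (approx. 1.168561)
U > 1, so the task set is not schedulable (processor overloaded).

1.1686


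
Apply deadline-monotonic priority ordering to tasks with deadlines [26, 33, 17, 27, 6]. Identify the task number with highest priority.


Sort tasks by relative deadline (ascending):
  Task 5: deadline = 6
  Task 3: deadline = 17
  Task 1: deadline = 26
  Task 4: deadline = 27
  Task 2: deadline = 33
Priority order (highest first): [5, 3, 1, 4, 2]
Highest priority task = 5

5


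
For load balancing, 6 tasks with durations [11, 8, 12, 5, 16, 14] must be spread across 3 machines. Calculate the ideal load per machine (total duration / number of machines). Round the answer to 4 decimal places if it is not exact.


Total processing time = 11 + 8 + 12 + 5 + 16 + 14 = 66
Number of machines = 3
Ideal balanced load = 66 / 3 = 22.0

22.0


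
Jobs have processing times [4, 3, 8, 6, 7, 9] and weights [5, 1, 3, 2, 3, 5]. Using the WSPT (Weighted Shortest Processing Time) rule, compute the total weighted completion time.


Compute p/w ratios and sort ascending (WSPT): [(4, 5), (9, 5), (7, 3), (8, 3), (3, 1), (6, 2)]
Compute weighted completion times:
  Job (p=4,w=5): C=4, w*C=5*4=20
  Job (p=9,w=5): C=13, w*C=5*13=65
  Job (p=7,w=3): C=20, w*C=3*20=60
  Job (p=8,w=3): C=28, w*C=3*28=84
  Job (p=3,w=1): C=31, w*C=1*31=31
  Job (p=6,w=2): C=37, w*C=2*37=74
Total weighted completion time = 334

334


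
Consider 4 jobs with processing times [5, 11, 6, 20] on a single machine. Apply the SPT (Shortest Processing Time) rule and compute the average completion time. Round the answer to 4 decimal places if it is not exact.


Sort jobs by processing time (SPT order): [5, 6, 11, 20]
Compute completion times sequentially:
  Job 1: processing = 5, completes at 5
  Job 2: processing = 6, completes at 11
  Job 3: processing = 11, completes at 22
  Job 4: processing = 20, completes at 42
Sum of completion times = 80
Average completion time = 80/4 = 20.0

20.0


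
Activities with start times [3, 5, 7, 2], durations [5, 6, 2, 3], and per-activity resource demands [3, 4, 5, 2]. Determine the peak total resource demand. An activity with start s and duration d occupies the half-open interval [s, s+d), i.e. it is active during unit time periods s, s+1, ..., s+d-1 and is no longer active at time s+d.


Each activity i is active on [start_i, start_i + duration_i).
Compute total resource usage per time slot:
  t=0: active resources = [], total = 0
  t=1: active resources = [], total = 0
  t=2: active resources = [2], total = 2
  t=3: active resources = [3, 2], total = 5
  t=4: active resources = [3, 2], total = 5
  t=5: active resources = [3, 4], total = 7
  t=6: active resources = [3, 4], total = 7
  t=7: active resources = [3, 4, 5], total = 12
  t=8: active resources = [4, 5], total = 9
  t=9: active resources = [4], total = 4
  t=10: active resources = [4], total = 4
Peak resource demand = 12

12


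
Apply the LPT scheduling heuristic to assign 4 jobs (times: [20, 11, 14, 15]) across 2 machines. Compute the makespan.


Sort jobs in decreasing order (LPT): [20, 15, 14, 11]
Assign each job to the least loaded machine:
  Machine 1: jobs [20, 11], load = 31
  Machine 2: jobs [15, 14], load = 29
Makespan = max load = 31

31
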